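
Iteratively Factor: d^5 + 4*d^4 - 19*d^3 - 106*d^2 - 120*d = (d + 2)*(d^4 + 2*d^3 - 23*d^2 - 60*d) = d*(d + 2)*(d^3 + 2*d^2 - 23*d - 60) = d*(d + 2)*(d + 4)*(d^2 - 2*d - 15) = d*(d + 2)*(d + 3)*(d + 4)*(d - 5)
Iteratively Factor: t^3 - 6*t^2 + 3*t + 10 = (t + 1)*(t^2 - 7*t + 10) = (t - 5)*(t + 1)*(t - 2)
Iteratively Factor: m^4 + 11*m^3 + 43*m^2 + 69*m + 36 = (m + 3)*(m^3 + 8*m^2 + 19*m + 12) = (m + 1)*(m + 3)*(m^2 + 7*m + 12) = (m + 1)*(m + 3)*(m + 4)*(m + 3)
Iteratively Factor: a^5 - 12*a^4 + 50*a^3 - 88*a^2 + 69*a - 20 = (a - 1)*(a^4 - 11*a^3 + 39*a^2 - 49*a + 20) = (a - 4)*(a - 1)*(a^3 - 7*a^2 + 11*a - 5) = (a - 5)*(a - 4)*(a - 1)*(a^2 - 2*a + 1) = (a - 5)*(a - 4)*(a - 1)^2*(a - 1)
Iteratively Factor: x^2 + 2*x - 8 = (x + 4)*(x - 2)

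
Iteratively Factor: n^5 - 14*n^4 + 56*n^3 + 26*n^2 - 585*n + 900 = (n - 4)*(n^4 - 10*n^3 + 16*n^2 + 90*n - 225) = (n - 4)*(n - 3)*(n^3 - 7*n^2 - 5*n + 75) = (n - 5)*(n - 4)*(n - 3)*(n^2 - 2*n - 15) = (n - 5)^2*(n - 4)*(n - 3)*(n + 3)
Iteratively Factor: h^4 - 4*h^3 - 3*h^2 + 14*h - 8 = (h - 1)*(h^3 - 3*h^2 - 6*h + 8) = (h - 1)^2*(h^2 - 2*h - 8) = (h - 4)*(h - 1)^2*(h + 2)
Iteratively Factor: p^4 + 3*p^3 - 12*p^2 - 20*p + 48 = (p - 2)*(p^3 + 5*p^2 - 2*p - 24) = (p - 2)*(p + 3)*(p^2 + 2*p - 8) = (p - 2)^2*(p + 3)*(p + 4)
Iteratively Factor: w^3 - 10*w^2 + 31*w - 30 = (w - 3)*(w^2 - 7*w + 10) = (w - 3)*(w - 2)*(w - 5)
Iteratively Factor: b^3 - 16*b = (b + 4)*(b^2 - 4*b) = b*(b + 4)*(b - 4)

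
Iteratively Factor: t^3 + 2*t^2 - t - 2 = (t + 2)*(t^2 - 1) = (t - 1)*(t + 2)*(t + 1)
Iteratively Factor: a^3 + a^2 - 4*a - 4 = (a + 1)*(a^2 - 4) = (a - 2)*(a + 1)*(a + 2)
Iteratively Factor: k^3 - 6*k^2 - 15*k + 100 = (k + 4)*(k^2 - 10*k + 25) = (k - 5)*(k + 4)*(k - 5)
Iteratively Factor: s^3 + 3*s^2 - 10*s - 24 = (s - 3)*(s^2 + 6*s + 8) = (s - 3)*(s + 4)*(s + 2)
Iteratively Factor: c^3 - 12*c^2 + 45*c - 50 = (c - 5)*(c^2 - 7*c + 10) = (c - 5)^2*(c - 2)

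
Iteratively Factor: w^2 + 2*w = (w)*(w + 2)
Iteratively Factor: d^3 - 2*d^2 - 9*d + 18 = (d - 3)*(d^2 + d - 6) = (d - 3)*(d - 2)*(d + 3)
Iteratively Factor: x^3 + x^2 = (x)*(x^2 + x) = x^2*(x + 1)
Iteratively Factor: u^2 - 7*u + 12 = (u - 3)*(u - 4)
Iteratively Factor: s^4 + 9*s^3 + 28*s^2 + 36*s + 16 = (s + 1)*(s^3 + 8*s^2 + 20*s + 16) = (s + 1)*(s + 2)*(s^2 + 6*s + 8) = (s + 1)*(s + 2)*(s + 4)*(s + 2)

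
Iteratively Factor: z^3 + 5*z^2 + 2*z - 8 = (z + 2)*(z^2 + 3*z - 4) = (z - 1)*(z + 2)*(z + 4)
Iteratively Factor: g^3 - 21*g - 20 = (g + 4)*(g^2 - 4*g - 5) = (g - 5)*(g + 4)*(g + 1)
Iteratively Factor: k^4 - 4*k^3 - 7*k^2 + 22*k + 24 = (k + 1)*(k^3 - 5*k^2 - 2*k + 24) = (k + 1)*(k + 2)*(k^2 - 7*k + 12) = (k - 4)*(k + 1)*(k + 2)*(k - 3)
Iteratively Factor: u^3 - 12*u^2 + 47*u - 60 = (u - 3)*(u^2 - 9*u + 20) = (u - 4)*(u - 3)*(u - 5)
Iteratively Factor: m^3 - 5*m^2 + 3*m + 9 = (m - 3)*(m^2 - 2*m - 3) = (m - 3)^2*(m + 1)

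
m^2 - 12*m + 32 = (m - 8)*(m - 4)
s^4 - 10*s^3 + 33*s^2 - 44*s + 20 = (s - 5)*(s - 2)^2*(s - 1)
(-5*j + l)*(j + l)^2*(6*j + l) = -30*j^4 - 59*j^3*l - 27*j^2*l^2 + 3*j*l^3 + l^4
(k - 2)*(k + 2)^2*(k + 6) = k^4 + 8*k^3 + 8*k^2 - 32*k - 48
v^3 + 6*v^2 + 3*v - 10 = (v - 1)*(v + 2)*(v + 5)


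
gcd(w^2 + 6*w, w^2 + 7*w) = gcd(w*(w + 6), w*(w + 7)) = w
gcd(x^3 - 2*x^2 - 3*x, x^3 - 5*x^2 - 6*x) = x^2 + x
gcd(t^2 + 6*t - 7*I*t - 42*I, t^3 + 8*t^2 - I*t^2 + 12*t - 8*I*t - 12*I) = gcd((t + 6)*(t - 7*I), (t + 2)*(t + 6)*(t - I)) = t + 6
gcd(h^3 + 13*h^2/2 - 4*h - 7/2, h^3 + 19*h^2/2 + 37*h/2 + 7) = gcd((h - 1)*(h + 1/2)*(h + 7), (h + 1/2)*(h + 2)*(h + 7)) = h^2 + 15*h/2 + 7/2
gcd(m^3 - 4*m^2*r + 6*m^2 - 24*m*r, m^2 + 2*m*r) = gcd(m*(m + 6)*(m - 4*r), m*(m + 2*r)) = m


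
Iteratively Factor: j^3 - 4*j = (j - 2)*(j^2 + 2*j) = (j - 2)*(j + 2)*(j)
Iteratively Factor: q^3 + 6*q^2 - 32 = (q - 2)*(q^2 + 8*q + 16) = (q - 2)*(q + 4)*(q + 4)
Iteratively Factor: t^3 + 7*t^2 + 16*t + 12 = (t + 2)*(t^2 + 5*t + 6) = (t + 2)^2*(t + 3)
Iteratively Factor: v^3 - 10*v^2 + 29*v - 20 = (v - 4)*(v^2 - 6*v + 5) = (v - 4)*(v - 1)*(v - 5)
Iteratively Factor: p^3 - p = (p - 1)*(p^2 + p) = (p - 1)*(p + 1)*(p)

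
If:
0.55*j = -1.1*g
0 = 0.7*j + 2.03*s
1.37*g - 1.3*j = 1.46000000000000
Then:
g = 0.37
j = -0.74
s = 0.25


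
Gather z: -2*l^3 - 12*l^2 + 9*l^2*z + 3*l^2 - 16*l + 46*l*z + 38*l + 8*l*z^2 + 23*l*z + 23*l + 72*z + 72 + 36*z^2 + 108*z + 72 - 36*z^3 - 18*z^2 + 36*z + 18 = -2*l^3 - 9*l^2 + 45*l - 36*z^3 + z^2*(8*l + 18) + z*(9*l^2 + 69*l + 216) + 162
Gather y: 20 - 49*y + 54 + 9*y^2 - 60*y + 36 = 9*y^2 - 109*y + 110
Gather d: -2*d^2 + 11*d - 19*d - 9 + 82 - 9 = -2*d^2 - 8*d + 64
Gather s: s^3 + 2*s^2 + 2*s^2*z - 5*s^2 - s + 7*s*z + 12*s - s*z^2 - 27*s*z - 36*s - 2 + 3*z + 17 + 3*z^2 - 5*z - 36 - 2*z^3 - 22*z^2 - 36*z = s^3 + s^2*(2*z - 3) + s*(-z^2 - 20*z - 25) - 2*z^3 - 19*z^2 - 38*z - 21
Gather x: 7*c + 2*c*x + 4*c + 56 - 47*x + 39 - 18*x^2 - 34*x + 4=11*c - 18*x^2 + x*(2*c - 81) + 99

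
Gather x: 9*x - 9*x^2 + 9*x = -9*x^2 + 18*x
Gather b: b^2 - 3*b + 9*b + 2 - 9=b^2 + 6*b - 7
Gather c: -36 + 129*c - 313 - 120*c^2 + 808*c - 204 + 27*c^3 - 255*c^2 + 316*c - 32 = 27*c^3 - 375*c^2 + 1253*c - 585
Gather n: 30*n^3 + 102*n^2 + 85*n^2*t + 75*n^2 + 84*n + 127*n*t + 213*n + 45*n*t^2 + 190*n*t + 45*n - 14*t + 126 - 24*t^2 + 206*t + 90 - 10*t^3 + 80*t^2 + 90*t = 30*n^3 + n^2*(85*t + 177) + n*(45*t^2 + 317*t + 342) - 10*t^3 + 56*t^2 + 282*t + 216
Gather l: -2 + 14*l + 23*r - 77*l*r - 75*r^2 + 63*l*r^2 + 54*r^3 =l*(63*r^2 - 77*r + 14) + 54*r^3 - 75*r^2 + 23*r - 2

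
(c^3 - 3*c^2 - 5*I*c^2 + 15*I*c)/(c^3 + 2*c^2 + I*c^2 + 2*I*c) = (c^2 - c*(3 + 5*I) + 15*I)/(c^2 + c*(2 + I) + 2*I)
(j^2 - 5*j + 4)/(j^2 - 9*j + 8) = (j - 4)/(j - 8)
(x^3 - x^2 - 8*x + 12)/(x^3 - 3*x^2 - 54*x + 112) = (x^2 + x - 6)/(x^2 - x - 56)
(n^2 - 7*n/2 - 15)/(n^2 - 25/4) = 2*(n - 6)/(2*n - 5)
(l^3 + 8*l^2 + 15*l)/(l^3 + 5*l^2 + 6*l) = (l + 5)/(l + 2)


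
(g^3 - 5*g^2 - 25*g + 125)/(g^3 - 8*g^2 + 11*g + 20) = (g^2 - 25)/(g^2 - 3*g - 4)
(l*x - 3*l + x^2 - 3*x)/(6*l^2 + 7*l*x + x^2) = (x - 3)/(6*l + x)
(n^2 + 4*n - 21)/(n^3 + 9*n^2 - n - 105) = 1/(n + 5)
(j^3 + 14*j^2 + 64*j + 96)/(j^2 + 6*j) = j + 8 + 16/j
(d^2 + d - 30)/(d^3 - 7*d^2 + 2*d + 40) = (d + 6)/(d^2 - 2*d - 8)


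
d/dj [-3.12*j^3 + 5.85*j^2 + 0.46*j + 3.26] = -9.36*j^2 + 11.7*j + 0.46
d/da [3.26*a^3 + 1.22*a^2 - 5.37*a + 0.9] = 9.78*a^2 + 2.44*a - 5.37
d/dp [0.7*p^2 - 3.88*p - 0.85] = 1.4*p - 3.88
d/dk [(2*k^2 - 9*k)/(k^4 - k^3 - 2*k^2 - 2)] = (k^2*(2*k - 9)*(-4*k^2 + 3*k + 4) + (9 - 4*k)*(-k^4 + k^3 + 2*k^2 + 2))/(-k^4 + k^3 + 2*k^2 + 2)^2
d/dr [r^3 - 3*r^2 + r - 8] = 3*r^2 - 6*r + 1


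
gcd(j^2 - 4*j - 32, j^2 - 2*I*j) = 1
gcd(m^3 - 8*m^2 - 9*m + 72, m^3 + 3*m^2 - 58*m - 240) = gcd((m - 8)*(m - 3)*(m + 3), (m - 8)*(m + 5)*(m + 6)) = m - 8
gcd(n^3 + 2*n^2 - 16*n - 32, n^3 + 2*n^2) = n + 2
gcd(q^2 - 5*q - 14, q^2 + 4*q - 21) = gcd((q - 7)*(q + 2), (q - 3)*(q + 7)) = 1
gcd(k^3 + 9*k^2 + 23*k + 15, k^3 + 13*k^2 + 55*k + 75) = k^2 + 8*k + 15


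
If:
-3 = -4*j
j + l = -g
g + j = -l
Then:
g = -l - 3/4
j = 3/4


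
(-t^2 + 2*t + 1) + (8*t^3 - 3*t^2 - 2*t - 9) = 8*t^3 - 4*t^2 - 8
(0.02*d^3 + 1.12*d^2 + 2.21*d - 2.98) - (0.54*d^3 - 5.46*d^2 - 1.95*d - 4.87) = -0.52*d^3 + 6.58*d^2 + 4.16*d + 1.89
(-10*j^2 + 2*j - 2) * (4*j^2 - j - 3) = -40*j^4 + 18*j^3 + 20*j^2 - 4*j + 6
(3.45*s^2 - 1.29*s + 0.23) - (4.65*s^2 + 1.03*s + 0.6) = -1.2*s^2 - 2.32*s - 0.37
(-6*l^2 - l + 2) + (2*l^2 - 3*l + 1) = -4*l^2 - 4*l + 3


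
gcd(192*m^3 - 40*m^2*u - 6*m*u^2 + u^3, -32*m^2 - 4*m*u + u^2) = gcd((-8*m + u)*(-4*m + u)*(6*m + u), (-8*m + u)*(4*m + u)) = -8*m + u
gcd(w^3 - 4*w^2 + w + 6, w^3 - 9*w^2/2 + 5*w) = w - 2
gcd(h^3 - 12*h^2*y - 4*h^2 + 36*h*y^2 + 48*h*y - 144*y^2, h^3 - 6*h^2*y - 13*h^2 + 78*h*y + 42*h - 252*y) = -h + 6*y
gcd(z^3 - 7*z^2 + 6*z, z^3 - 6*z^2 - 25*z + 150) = z - 6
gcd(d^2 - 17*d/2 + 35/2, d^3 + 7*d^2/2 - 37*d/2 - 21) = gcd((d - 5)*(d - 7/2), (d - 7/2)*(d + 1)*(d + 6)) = d - 7/2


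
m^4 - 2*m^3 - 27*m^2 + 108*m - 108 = (m - 3)^2*(m - 2)*(m + 6)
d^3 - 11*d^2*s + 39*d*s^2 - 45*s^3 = (d - 5*s)*(d - 3*s)^2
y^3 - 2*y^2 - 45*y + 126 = (y - 6)*(y - 3)*(y + 7)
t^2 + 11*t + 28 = (t + 4)*(t + 7)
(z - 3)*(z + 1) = z^2 - 2*z - 3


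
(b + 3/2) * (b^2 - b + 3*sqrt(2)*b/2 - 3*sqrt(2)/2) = b^3 + b^2/2 + 3*sqrt(2)*b^2/2 - 3*b/2 + 3*sqrt(2)*b/4 - 9*sqrt(2)/4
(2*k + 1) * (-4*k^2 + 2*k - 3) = -8*k^3 - 4*k - 3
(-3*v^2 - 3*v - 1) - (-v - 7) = -3*v^2 - 2*v + 6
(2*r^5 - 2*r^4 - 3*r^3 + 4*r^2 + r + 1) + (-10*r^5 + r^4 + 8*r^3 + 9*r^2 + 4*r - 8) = -8*r^5 - r^4 + 5*r^3 + 13*r^2 + 5*r - 7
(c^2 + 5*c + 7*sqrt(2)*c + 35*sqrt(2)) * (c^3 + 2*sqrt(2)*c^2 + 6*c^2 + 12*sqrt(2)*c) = c^5 + 11*c^4 + 9*sqrt(2)*c^4 + 58*c^3 + 99*sqrt(2)*c^3 + 308*c^2 + 270*sqrt(2)*c^2 + 840*c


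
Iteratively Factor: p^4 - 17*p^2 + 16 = (p - 4)*(p^3 + 4*p^2 - p - 4) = (p - 4)*(p + 4)*(p^2 - 1) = (p - 4)*(p + 1)*(p + 4)*(p - 1)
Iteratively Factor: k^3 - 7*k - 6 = (k + 2)*(k^2 - 2*k - 3) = (k + 1)*(k + 2)*(k - 3)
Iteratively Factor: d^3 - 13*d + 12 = (d + 4)*(d^2 - 4*d + 3) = (d - 1)*(d + 4)*(d - 3)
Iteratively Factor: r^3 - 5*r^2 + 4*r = (r - 1)*(r^2 - 4*r) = (r - 4)*(r - 1)*(r)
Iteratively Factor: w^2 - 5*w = (w - 5)*(w)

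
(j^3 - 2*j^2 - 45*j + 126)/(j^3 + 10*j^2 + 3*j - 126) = (j - 6)/(j + 6)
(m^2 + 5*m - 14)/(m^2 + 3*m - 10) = (m + 7)/(m + 5)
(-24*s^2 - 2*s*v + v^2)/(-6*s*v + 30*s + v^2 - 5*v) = (4*s + v)/(v - 5)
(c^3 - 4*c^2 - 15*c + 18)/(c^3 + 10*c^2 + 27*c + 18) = (c^2 - 7*c + 6)/(c^2 + 7*c + 6)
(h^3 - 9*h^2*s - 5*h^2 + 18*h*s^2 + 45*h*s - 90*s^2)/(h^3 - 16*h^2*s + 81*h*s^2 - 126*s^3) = (5 - h)/(-h + 7*s)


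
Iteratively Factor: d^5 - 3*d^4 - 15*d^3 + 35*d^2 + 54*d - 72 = (d - 3)*(d^4 - 15*d^2 - 10*d + 24) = (d - 3)*(d + 2)*(d^3 - 2*d^2 - 11*d + 12) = (d - 4)*(d - 3)*(d + 2)*(d^2 + 2*d - 3) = (d - 4)*(d - 3)*(d + 2)*(d + 3)*(d - 1)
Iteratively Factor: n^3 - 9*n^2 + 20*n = (n)*(n^2 - 9*n + 20) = n*(n - 4)*(n - 5)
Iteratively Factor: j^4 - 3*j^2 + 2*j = (j + 2)*(j^3 - 2*j^2 + j) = (j - 1)*(j + 2)*(j^2 - j) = j*(j - 1)*(j + 2)*(j - 1)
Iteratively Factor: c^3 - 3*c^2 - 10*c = (c - 5)*(c^2 + 2*c) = c*(c - 5)*(c + 2)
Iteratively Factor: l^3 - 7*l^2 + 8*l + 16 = (l - 4)*(l^2 - 3*l - 4) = (l - 4)^2*(l + 1)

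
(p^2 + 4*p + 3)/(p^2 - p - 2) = (p + 3)/(p - 2)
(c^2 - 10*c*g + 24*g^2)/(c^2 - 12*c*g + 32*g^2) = (c - 6*g)/(c - 8*g)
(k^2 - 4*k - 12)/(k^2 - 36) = (k + 2)/(k + 6)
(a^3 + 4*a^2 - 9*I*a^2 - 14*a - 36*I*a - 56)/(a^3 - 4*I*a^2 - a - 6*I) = (a^2 + a*(4 - 7*I) - 28*I)/(a^2 - 2*I*a + 3)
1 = 1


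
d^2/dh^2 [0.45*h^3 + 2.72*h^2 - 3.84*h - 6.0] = 2.7*h + 5.44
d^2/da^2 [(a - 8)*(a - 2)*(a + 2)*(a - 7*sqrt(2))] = 12*a^2 - 42*sqrt(2)*a - 48*a - 8 + 112*sqrt(2)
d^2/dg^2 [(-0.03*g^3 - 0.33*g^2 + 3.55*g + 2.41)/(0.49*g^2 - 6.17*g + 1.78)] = (1.38777878078145e-17*g^5 - 3.33066907387547e-16*g^4 - 2.52246999999999*g^3 + 7.17566999999998*g^2 - 62.86509*g + 255.17341)/(0.117649*g^6 - 4.444251*g^5 + 57.243417*g^4 - 267.173957*g^3 + 207.945474*g^2 - 58.647084*g + 5.639752)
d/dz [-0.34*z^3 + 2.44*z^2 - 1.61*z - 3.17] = -1.02*z^2 + 4.88*z - 1.61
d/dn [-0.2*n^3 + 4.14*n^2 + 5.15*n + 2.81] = -0.6*n^2 + 8.28*n + 5.15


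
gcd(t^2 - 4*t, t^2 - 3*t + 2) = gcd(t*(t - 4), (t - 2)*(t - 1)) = 1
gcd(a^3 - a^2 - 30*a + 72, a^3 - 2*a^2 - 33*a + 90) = a^2 + 3*a - 18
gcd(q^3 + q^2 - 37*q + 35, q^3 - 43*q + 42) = q^2 + 6*q - 7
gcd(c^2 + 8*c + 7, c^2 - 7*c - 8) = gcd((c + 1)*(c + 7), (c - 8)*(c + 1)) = c + 1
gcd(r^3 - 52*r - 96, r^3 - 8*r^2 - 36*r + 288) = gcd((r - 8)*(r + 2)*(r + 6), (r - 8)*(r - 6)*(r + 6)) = r^2 - 2*r - 48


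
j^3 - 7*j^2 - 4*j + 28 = (j - 7)*(j - 2)*(j + 2)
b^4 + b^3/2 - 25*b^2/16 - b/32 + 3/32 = (b - 1)*(b - 1/4)*(b + 1/4)*(b + 3/2)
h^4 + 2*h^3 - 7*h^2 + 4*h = h*(h - 1)^2*(h + 4)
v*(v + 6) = v^2 + 6*v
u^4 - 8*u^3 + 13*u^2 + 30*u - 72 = (u - 4)*(u - 3)^2*(u + 2)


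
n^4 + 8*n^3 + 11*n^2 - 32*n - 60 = (n - 2)*(n + 2)*(n + 3)*(n + 5)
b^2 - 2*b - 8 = (b - 4)*(b + 2)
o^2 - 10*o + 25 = (o - 5)^2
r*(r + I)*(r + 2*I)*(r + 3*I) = r^4 + 6*I*r^3 - 11*r^2 - 6*I*r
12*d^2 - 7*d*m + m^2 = (-4*d + m)*(-3*d + m)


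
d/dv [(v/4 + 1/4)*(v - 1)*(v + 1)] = (v + 1)*(3*v - 1)/4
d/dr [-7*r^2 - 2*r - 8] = -14*r - 2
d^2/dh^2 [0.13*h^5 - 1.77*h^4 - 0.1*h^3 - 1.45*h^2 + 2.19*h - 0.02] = 2.6*h^3 - 21.24*h^2 - 0.6*h - 2.9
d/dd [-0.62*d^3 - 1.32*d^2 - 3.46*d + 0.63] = -1.86*d^2 - 2.64*d - 3.46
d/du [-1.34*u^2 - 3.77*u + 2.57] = -2.68*u - 3.77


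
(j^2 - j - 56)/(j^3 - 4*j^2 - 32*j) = (j + 7)/(j*(j + 4))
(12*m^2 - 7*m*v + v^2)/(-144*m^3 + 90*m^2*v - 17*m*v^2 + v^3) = (-4*m + v)/(48*m^2 - 14*m*v + v^2)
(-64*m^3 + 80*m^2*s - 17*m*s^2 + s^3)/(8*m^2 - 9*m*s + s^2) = -8*m + s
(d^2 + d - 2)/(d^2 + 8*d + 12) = (d - 1)/(d + 6)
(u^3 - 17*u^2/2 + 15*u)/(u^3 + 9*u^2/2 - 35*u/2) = (u - 6)/(u + 7)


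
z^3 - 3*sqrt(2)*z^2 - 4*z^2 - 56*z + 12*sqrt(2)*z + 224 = (z - 4)*(z - 7*sqrt(2))*(z + 4*sqrt(2))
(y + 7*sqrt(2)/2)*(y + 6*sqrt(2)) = y^2 + 19*sqrt(2)*y/2 + 42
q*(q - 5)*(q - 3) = q^3 - 8*q^2 + 15*q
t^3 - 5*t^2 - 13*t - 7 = (t - 7)*(t + 1)^2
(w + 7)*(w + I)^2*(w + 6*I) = w^4 + 7*w^3 + 8*I*w^3 - 13*w^2 + 56*I*w^2 - 91*w - 6*I*w - 42*I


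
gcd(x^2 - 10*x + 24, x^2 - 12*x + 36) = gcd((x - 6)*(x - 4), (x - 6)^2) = x - 6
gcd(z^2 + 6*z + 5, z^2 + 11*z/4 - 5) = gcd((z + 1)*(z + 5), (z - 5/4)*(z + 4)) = 1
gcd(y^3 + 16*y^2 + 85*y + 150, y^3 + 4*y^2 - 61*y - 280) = y + 5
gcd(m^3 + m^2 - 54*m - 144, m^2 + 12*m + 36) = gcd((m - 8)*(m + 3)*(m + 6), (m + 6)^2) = m + 6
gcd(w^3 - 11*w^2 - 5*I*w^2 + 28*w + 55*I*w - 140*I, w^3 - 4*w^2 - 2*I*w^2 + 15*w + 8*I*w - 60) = w^2 + w*(-4 - 5*I) + 20*I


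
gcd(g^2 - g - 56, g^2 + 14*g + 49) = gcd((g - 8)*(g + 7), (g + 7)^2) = g + 7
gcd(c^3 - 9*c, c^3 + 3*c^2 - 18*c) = c^2 - 3*c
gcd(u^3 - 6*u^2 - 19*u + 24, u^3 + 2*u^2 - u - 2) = u - 1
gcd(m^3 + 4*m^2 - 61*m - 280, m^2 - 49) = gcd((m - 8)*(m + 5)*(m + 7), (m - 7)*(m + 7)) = m + 7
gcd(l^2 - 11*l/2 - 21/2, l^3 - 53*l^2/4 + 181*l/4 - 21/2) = l - 7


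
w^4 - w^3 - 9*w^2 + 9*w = w*(w - 3)*(w - 1)*(w + 3)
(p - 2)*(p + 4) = p^2 + 2*p - 8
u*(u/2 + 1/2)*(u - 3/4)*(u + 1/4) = u^4/2 + u^3/4 - 11*u^2/32 - 3*u/32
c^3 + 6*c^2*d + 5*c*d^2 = c*(c + d)*(c + 5*d)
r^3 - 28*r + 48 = (r - 4)*(r - 2)*(r + 6)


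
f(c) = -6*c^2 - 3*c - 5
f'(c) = -12*c - 3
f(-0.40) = -4.76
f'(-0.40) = 1.80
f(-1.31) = -11.37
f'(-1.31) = 12.72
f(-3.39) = -63.78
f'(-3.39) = 37.68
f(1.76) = -28.87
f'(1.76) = -24.12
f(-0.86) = -6.86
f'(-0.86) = 7.32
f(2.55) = -51.66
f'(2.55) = -33.60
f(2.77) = -59.35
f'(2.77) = -36.24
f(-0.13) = -4.71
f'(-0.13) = -1.44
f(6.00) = -239.00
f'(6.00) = -75.00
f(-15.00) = -1310.00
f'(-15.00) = 177.00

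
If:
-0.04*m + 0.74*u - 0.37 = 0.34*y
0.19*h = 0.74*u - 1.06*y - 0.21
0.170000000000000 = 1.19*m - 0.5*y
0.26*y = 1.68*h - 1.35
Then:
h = 0.81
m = 0.15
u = 0.52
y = 0.02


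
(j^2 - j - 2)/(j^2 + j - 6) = (j + 1)/(j + 3)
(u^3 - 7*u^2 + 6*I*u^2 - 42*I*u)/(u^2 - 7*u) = u + 6*I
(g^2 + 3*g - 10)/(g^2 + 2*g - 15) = (g - 2)/(g - 3)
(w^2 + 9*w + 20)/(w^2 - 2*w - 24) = (w + 5)/(w - 6)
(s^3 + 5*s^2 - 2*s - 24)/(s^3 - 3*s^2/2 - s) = 2*(s^2 + 7*s + 12)/(s*(2*s + 1))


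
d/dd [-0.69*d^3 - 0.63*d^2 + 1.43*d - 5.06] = -2.07*d^2 - 1.26*d + 1.43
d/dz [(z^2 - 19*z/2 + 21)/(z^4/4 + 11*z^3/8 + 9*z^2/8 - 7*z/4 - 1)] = 4*(-8*z^5 + 92*z^4 + 82*z^3 - 1243*z^2 - 788*z + 740)/(4*z^8 + 44*z^7 + 157*z^6 + 142*z^5 - 259*z^4 - 428*z^3 + 52*z^2 + 224*z + 64)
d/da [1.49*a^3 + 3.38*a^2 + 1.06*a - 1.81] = 4.47*a^2 + 6.76*a + 1.06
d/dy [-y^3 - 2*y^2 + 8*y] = -3*y^2 - 4*y + 8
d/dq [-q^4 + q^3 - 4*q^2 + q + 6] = -4*q^3 + 3*q^2 - 8*q + 1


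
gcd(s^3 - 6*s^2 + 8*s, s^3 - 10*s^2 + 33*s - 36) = s - 4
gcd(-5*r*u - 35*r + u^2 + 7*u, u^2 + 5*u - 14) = u + 7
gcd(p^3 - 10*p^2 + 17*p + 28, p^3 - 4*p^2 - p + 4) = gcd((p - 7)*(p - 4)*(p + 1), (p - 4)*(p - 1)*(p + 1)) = p^2 - 3*p - 4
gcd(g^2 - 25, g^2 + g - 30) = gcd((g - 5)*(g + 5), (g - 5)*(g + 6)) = g - 5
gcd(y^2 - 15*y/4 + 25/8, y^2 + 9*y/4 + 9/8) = 1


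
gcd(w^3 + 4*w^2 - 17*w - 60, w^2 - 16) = w - 4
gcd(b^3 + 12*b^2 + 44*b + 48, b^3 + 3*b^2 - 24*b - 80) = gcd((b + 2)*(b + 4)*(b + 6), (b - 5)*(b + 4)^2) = b + 4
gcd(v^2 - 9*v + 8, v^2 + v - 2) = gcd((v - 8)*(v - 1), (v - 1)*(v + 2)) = v - 1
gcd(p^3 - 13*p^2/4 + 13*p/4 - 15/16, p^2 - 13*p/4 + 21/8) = p - 3/2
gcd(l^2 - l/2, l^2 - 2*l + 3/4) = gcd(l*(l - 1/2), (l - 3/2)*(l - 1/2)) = l - 1/2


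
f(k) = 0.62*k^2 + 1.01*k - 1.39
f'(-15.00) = -17.59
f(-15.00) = 122.96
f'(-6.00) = -6.43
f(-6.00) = 14.87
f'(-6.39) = -6.91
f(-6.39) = 17.47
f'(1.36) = 2.70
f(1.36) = 1.13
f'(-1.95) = -1.41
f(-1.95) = -1.00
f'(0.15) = 1.20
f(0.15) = -1.22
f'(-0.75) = 0.08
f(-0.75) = -1.80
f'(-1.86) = -1.30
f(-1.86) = -1.12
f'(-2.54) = -2.14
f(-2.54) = 0.04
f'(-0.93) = -0.14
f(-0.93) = -1.79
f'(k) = 1.24*k + 1.01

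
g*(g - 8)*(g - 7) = g^3 - 15*g^2 + 56*g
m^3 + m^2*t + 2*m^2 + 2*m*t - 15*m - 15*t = (m - 3)*(m + 5)*(m + t)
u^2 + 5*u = u*(u + 5)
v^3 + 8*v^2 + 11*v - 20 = (v - 1)*(v + 4)*(v + 5)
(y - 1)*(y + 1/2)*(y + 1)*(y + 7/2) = y^4 + 4*y^3 + 3*y^2/4 - 4*y - 7/4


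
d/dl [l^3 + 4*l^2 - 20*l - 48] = 3*l^2 + 8*l - 20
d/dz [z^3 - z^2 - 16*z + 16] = 3*z^2 - 2*z - 16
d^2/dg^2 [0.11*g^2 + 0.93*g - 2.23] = 0.220000000000000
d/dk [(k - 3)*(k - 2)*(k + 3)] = 3*k^2 - 4*k - 9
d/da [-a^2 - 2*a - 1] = -2*a - 2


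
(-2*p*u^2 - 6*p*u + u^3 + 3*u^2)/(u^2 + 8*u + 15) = u*(-2*p + u)/(u + 5)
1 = 1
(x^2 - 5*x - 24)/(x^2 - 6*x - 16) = (x + 3)/(x + 2)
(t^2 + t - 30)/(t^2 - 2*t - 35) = (-t^2 - t + 30)/(-t^2 + 2*t + 35)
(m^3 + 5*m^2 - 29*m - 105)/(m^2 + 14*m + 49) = (m^2 - 2*m - 15)/(m + 7)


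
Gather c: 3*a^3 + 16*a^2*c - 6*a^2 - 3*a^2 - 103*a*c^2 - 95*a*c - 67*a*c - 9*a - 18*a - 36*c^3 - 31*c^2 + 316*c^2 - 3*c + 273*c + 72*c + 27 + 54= 3*a^3 - 9*a^2 - 27*a - 36*c^3 + c^2*(285 - 103*a) + c*(16*a^2 - 162*a + 342) + 81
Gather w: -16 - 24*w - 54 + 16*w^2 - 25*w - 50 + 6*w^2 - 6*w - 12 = 22*w^2 - 55*w - 132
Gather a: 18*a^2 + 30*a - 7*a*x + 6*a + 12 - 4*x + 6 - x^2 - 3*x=18*a^2 + a*(36 - 7*x) - x^2 - 7*x + 18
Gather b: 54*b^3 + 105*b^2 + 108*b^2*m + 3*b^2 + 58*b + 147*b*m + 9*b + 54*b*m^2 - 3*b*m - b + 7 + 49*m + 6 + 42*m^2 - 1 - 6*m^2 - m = 54*b^3 + b^2*(108*m + 108) + b*(54*m^2 + 144*m + 66) + 36*m^2 + 48*m + 12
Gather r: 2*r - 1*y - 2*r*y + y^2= r*(2 - 2*y) + y^2 - y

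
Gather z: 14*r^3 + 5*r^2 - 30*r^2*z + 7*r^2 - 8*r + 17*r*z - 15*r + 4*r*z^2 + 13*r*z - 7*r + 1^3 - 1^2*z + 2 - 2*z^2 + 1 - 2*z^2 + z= 14*r^3 + 12*r^2 - 30*r + z^2*(4*r - 4) + z*(-30*r^2 + 30*r) + 4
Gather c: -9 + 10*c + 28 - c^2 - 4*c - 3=-c^2 + 6*c + 16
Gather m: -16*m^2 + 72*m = -16*m^2 + 72*m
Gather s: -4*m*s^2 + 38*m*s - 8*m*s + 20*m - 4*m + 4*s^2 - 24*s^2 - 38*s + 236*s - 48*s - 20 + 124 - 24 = 16*m + s^2*(-4*m - 20) + s*(30*m + 150) + 80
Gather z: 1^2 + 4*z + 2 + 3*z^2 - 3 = 3*z^2 + 4*z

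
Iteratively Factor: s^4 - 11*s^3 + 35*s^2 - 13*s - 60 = (s - 3)*(s^3 - 8*s^2 + 11*s + 20) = (s - 3)*(s + 1)*(s^2 - 9*s + 20) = (s - 5)*(s - 3)*(s + 1)*(s - 4)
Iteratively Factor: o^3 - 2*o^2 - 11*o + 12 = (o - 4)*(o^2 + 2*o - 3) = (o - 4)*(o - 1)*(o + 3)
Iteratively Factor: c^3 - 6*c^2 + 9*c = (c - 3)*(c^2 - 3*c) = (c - 3)^2*(c)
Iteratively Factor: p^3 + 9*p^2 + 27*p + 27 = (p + 3)*(p^2 + 6*p + 9) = (p + 3)^2*(p + 3)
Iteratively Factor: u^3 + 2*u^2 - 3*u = (u + 3)*(u^2 - u) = (u - 1)*(u + 3)*(u)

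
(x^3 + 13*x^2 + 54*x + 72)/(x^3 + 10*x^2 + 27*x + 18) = (x + 4)/(x + 1)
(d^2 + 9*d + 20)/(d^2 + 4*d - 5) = (d + 4)/(d - 1)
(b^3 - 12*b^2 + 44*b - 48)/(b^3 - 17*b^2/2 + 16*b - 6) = 2*(b - 4)/(2*b - 1)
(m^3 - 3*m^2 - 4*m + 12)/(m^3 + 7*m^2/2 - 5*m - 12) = 2*(m^2 - m - 6)/(2*m^2 + 11*m + 12)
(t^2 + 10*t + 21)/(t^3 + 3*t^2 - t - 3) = (t + 7)/(t^2 - 1)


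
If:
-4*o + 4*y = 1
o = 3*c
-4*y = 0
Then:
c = -1/12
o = -1/4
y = 0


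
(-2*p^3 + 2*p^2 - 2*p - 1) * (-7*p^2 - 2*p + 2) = 14*p^5 - 10*p^4 + 6*p^3 + 15*p^2 - 2*p - 2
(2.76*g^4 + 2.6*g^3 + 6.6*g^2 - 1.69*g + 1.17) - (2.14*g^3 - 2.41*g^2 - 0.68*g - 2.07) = 2.76*g^4 + 0.46*g^3 + 9.01*g^2 - 1.01*g + 3.24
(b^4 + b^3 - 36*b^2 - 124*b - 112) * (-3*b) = -3*b^5 - 3*b^4 + 108*b^3 + 372*b^2 + 336*b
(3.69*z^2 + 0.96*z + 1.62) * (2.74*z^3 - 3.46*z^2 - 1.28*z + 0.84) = 10.1106*z^5 - 10.137*z^4 - 3.606*z^3 - 3.7344*z^2 - 1.2672*z + 1.3608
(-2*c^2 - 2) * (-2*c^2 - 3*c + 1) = 4*c^4 + 6*c^3 + 2*c^2 + 6*c - 2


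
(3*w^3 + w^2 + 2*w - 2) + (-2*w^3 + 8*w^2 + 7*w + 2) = w^3 + 9*w^2 + 9*w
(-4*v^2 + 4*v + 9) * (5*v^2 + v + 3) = -20*v^4 + 16*v^3 + 37*v^2 + 21*v + 27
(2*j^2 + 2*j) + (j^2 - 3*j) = 3*j^2 - j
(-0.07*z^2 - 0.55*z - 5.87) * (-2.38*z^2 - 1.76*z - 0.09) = 0.1666*z^4 + 1.4322*z^3 + 14.9449*z^2 + 10.3807*z + 0.5283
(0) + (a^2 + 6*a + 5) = a^2 + 6*a + 5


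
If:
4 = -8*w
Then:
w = -1/2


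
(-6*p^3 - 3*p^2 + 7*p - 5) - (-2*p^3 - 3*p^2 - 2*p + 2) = -4*p^3 + 9*p - 7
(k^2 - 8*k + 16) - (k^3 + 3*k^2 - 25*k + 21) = -k^3 - 2*k^2 + 17*k - 5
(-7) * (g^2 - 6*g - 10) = -7*g^2 + 42*g + 70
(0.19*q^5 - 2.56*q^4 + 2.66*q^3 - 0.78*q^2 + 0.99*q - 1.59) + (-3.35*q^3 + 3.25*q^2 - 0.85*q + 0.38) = 0.19*q^5 - 2.56*q^4 - 0.69*q^3 + 2.47*q^2 + 0.14*q - 1.21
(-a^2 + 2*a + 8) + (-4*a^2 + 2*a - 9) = -5*a^2 + 4*a - 1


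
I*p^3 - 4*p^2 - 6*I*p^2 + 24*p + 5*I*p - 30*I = (p - 6)*(p + 5*I)*(I*p + 1)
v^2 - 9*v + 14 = (v - 7)*(v - 2)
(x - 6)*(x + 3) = x^2 - 3*x - 18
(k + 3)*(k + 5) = k^2 + 8*k + 15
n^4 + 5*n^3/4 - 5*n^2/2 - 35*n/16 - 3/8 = (n - 3/2)*(n + 1/4)*(n + 1/2)*(n + 2)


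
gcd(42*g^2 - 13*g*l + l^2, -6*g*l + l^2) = 6*g - l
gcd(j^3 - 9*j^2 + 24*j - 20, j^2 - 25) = j - 5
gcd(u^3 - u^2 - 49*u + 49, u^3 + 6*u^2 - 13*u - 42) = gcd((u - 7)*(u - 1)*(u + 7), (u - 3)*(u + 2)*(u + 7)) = u + 7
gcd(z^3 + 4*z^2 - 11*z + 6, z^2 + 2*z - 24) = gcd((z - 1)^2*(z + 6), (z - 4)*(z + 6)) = z + 6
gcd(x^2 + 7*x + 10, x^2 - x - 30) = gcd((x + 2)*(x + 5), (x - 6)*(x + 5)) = x + 5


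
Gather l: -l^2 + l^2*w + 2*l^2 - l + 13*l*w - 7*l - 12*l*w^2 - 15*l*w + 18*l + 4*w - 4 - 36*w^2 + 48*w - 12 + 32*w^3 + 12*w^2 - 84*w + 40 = l^2*(w + 1) + l*(-12*w^2 - 2*w + 10) + 32*w^3 - 24*w^2 - 32*w + 24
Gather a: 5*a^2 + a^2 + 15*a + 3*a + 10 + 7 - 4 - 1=6*a^2 + 18*a + 12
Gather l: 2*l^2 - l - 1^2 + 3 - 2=2*l^2 - l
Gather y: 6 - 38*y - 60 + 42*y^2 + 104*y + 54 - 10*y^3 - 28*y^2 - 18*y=-10*y^3 + 14*y^2 + 48*y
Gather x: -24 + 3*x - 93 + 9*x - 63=12*x - 180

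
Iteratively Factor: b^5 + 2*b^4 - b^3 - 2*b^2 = (b + 2)*(b^4 - b^2) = b*(b + 2)*(b^3 - b) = b^2*(b + 2)*(b^2 - 1) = b^2*(b + 1)*(b + 2)*(b - 1)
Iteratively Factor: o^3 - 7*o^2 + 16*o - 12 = (o - 2)*(o^2 - 5*o + 6) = (o - 3)*(o - 2)*(o - 2)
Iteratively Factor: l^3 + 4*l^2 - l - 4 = (l + 4)*(l^2 - 1) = (l - 1)*(l + 4)*(l + 1)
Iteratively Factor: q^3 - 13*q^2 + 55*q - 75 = (q - 3)*(q^2 - 10*q + 25) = (q - 5)*(q - 3)*(q - 5)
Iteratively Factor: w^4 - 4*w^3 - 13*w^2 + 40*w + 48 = (w - 4)*(w^3 - 13*w - 12) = (w - 4)*(w + 1)*(w^2 - w - 12) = (w - 4)^2*(w + 1)*(w + 3)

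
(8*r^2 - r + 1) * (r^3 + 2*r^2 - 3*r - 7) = 8*r^5 + 15*r^4 - 25*r^3 - 51*r^2 + 4*r - 7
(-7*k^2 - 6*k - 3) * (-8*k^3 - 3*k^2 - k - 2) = 56*k^5 + 69*k^4 + 49*k^3 + 29*k^2 + 15*k + 6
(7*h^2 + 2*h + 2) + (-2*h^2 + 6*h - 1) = 5*h^2 + 8*h + 1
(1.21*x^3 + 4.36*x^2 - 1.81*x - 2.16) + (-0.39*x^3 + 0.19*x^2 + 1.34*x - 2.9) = 0.82*x^3 + 4.55*x^2 - 0.47*x - 5.06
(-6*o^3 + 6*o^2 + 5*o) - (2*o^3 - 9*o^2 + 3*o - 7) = -8*o^3 + 15*o^2 + 2*o + 7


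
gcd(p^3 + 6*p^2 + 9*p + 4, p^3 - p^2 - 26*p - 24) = p^2 + 5*p + 4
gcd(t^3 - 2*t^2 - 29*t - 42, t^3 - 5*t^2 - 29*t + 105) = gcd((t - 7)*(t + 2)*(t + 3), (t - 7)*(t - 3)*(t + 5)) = t - 7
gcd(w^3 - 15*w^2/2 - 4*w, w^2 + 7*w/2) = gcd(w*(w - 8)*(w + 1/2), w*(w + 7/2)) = w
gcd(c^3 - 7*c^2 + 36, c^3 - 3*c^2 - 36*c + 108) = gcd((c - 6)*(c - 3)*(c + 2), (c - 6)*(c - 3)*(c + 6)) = c^2 - 9*c + 18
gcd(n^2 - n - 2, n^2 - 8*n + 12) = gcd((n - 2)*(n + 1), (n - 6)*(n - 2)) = n - 2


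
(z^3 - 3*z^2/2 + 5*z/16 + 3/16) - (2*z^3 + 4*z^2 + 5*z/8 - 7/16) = -z^3 - 11*z^2/2 - 5*z/16 + 5/8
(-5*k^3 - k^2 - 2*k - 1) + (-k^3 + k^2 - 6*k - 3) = -6*k^3 - 8*k - 4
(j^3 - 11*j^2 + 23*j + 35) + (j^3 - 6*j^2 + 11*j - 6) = 2*j^3 - 17*j^2 + 34*j + 29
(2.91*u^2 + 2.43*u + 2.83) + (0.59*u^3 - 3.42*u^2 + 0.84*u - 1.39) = 0.59*u^3 - 0.51*u^2 + 3.27*u + 1.44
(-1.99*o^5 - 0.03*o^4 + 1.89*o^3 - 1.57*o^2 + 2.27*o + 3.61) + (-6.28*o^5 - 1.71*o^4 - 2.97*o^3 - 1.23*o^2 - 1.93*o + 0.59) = -8.27*o^5 - 1.74*o^4 - 1.08*o^3 - 2.8*o^2 + 0.34*o + 4.2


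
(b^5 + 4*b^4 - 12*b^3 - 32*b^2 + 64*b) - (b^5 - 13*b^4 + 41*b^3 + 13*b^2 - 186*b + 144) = 17*b^4 - 53*b^3 - 45*b^2 + 250*b - 144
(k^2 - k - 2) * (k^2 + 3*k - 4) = k^4 + 2*k^3 - 9*k^2 - 2*k + 8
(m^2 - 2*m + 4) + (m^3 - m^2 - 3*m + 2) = m^3 - 5*m + 6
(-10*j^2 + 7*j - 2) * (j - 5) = -10*j^3 + 57*j^2 - 37*j + 10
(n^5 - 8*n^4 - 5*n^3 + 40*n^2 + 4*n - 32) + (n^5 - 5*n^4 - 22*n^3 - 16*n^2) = 2*n^5 - 13*n^4 - 27*n^3 + 24*n^2 + 4*n - 32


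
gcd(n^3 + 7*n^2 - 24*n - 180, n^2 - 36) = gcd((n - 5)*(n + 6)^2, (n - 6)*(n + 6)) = n + 6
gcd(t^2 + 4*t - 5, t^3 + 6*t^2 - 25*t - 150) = t + 5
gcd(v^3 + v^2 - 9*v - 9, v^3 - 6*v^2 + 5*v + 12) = v^2 - 2*v - 3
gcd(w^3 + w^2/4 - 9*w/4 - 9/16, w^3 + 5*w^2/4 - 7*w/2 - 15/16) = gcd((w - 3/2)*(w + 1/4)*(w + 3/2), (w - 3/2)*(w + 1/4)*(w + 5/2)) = w^2 - 5*w/4 - 3/8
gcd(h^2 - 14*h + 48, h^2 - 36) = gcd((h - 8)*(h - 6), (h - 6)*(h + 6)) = h - 6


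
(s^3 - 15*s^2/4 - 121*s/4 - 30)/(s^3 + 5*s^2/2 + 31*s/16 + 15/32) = 8*(s^2 - 5*s - 24)/(8*s^2 + 10*s + 3)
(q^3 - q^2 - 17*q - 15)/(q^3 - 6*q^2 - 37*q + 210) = (q^2 + 4*q + 3)/(q^2 - q - 42)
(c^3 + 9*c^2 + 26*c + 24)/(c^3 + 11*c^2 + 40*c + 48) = (c + 2)/(c + 4)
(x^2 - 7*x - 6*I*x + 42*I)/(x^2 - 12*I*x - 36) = (x - 7)/(x - 6*I)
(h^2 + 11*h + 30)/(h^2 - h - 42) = (h + 5)/(h - 7)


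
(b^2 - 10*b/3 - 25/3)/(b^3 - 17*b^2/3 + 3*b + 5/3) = (3*b + 5)/(3*b^2 - 2*b - 1)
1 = 1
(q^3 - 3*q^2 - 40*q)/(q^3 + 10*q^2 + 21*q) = (q^2 - 3*q - 40)/(q^2 + 10*q + 21)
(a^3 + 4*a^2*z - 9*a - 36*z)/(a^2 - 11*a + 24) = (a^2 + 4*a*z + 3*a + 12*z)/(a - 8)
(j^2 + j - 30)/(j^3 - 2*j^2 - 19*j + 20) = (j + 6)/(j^2 + 3*j - 4)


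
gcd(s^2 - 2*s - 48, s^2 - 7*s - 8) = s - 8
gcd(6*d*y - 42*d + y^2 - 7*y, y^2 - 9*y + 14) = y - 7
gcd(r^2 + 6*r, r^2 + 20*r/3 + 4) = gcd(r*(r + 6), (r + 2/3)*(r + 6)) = r + 6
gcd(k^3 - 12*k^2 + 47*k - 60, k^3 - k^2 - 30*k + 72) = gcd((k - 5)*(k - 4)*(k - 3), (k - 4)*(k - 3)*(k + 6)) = k^2 - 7*k + 12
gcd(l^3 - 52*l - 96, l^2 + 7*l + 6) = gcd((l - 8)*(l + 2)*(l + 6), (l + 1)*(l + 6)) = l + 6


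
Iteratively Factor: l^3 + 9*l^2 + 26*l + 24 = (l + 2)*(l^2 + 7*l + 12) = (l + 2)*(l + 4)*(l + 3)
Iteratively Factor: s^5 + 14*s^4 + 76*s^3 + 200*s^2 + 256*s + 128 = (s + 2)*(s^4 + 12*s^3 + 52*s^2 + 96*s + 64) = (s + 2)*(s + 4)*(s^3 + 8*s^2 + 20*s + 16) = (s + 2)*(s + 4)^2*(s^2 + 4*s + 4) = (s + 2)^2*(s + 4)^2*(s + 2)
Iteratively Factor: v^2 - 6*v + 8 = (v - 4)*(v - 2)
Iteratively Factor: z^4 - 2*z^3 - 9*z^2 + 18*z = (z - 3)*(z^3 + z^2 - 6*z) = z*(z - 3)*(z^2 + z - 6) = z*(z - 3)*(z - 2)*(z + 3)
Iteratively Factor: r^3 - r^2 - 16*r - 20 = (r - 5)*(r^2 + 4*r + 4) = (r - 5)*(r + 2)*(r + 2)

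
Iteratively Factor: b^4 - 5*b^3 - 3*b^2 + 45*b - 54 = (b - 3)*(b^3 - 2*b^2 - 9*b + 18) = (b - 3)^2*(b^2 + b - 6) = (b - 3)^2*(b + 3)*(b - 2)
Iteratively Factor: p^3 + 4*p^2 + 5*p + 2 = (p + 2)*(p^2 + 2*p + 1) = (p + 1)*(p + 2)*(p + 1)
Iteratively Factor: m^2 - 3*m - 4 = (m + 1)*(m - 4)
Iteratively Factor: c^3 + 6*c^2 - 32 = (c - 2)*(c^2 + 8*c + 16) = (c - 2)*(c + 4)*(c + 4)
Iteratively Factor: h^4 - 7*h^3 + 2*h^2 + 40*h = (h)*(h^3 - 7*h^2 + 2*h + 40) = h*(h + 2)*(h^2 - 9*h + 20) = h*(h - 5)*(h + 2)*(h - 4)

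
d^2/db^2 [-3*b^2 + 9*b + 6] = -6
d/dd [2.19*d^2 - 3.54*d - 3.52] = 4.38*d - 3.54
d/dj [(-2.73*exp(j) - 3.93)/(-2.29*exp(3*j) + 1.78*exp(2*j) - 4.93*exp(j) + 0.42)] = (-12.5034*exp(3*j) - 22.1397*exp(2*j) + 13.9908*exp(j) - 20.5215)*exp(j)/(5.2441*exp(6*j) - 8.1524*exp(5*j) + 25.7478*exp(4*j) - 19.4744*exp(3*j) + 25.8001*exp(2*j) - 4.1412*exp(j) + 0.1764)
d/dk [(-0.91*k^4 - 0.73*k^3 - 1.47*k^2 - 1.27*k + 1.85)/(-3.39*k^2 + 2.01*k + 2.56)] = (6.1698*k^5 - 3.0126*k^4 - 12.253*k^3 - 12.8664*k^2 + 5.0166*k - 6.9697)/(11.4921*k^4 - 13.6278*k^3 - 13.3167*k^2 + 10.2912*k + 6.5536)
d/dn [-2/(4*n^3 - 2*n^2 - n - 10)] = 2*(12*n^2 - 4*n - 1)/(-4*n^3 + 2*n^2 + n + 10)^2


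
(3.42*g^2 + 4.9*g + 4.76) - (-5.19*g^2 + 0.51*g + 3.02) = 8.61*g^2 + 4.39*g + 1.74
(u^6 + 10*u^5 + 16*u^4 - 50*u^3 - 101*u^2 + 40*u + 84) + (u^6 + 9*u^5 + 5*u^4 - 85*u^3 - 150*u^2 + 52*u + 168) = 2*u^6 + 19*u^5 + 21*u^4 - 135*u^3 - 251*u^2 + 92*u + 252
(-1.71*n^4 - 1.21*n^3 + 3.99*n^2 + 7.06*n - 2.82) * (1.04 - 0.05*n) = 0.0855*n^5 - 1.7179*n^4 - 1.4579*n^3 + 3.7966*n^2 + 7.4834*n - 2.9328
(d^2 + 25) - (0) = d^2 + 25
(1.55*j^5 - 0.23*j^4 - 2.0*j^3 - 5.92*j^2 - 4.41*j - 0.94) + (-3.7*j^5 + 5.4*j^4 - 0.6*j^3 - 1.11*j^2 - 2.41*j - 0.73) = -2.15*j^5 + 5.17*j^4 - 2.6*j^3 - 7.03*j^2 - 6.82*j - 1.67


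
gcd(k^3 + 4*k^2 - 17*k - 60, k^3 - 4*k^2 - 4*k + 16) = k - 4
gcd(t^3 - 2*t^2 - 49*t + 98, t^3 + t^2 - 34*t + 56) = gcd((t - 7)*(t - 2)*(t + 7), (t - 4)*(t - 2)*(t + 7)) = t^2 + 5*t - 14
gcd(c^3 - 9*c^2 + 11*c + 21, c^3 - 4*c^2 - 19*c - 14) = c^2 - 6*c - 7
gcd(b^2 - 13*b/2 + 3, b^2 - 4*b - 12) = b - 6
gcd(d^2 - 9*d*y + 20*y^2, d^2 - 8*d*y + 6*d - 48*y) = 1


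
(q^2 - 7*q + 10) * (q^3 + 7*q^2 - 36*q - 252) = q^5 - 75*q^3 + 70*q^2 + 1404*q - 2520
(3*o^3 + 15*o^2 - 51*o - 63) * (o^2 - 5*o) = 3*o^5 - 126*o^3 + 192*o^2 + 315*o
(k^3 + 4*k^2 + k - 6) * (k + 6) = k^4 + 10*k^3 + 25*k^2 - 36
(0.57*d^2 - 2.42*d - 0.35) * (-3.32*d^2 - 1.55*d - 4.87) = -1.8924*d^4 + 7.1509*d^3 + 2.1371*d^2 + 12.3279*d + 1.7045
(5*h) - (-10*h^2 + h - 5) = 10*h^2 + 4*h + 5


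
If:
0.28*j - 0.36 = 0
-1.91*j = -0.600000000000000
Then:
No Solution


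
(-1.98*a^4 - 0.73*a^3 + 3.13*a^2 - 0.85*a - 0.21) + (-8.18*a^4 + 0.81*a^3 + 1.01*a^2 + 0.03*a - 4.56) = -10.16*a^4 + 0.0800000000000001*a^3 + 4.14*a^2 - 0.82*a - 4.77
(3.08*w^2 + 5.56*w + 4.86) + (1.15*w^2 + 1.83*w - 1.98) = 4.23*w^2 + 7.39*w + 2.88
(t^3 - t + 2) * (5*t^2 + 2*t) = 5*t^5 + 2*t^4 - 5*t^3 + 8*t^2 + 4*t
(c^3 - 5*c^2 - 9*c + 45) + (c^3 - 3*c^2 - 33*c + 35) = 2*c^3 - 8*c^2 - 42*c + 80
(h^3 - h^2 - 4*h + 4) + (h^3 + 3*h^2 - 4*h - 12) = 2*h^3 + 2*h^2 - 8*h - 8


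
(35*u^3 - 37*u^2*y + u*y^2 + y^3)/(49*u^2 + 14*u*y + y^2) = (5*u^2 - 6*u*y + y^2)/(7*u + y)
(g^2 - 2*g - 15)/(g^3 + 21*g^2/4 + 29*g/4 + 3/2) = 4*(g - 5)/(4*g^2 + 9*g + 2)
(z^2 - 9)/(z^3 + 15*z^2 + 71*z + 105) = (z - 3)/(z^2 + 12*z + 35)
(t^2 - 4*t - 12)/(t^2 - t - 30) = (t + 2)/(t + 5)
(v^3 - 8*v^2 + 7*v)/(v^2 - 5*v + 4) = v*(v - 7)/(v - 4)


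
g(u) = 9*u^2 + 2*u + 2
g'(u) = 18*u + 2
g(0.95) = 12.02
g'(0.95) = 19.10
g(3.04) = 91.25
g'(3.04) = 56.72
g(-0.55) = 3.62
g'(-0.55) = -7.90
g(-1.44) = 17.78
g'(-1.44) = -23.92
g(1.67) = 30.44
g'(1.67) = 32.06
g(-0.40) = 2.64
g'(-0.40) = -5.20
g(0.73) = 8.26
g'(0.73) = 15.14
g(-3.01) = 77.52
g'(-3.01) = -52.18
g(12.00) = 1322.00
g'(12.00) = 218.00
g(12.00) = 1322.00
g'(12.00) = 218.00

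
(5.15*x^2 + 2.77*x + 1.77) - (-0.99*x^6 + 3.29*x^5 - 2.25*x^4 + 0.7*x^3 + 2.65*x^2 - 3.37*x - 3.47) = 0.99*x^6 - 3.29*x^5 + 2.25*x^4 - 0.7*x^3 + 2.5*x^2 + 6.14*x + 5.24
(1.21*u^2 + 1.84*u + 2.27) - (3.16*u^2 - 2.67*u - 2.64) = -1.95*u^2 + 4.51*u + 4.91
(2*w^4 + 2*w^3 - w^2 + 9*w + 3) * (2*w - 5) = 4*w^5 - 6*w^4 - 12*w^3 + 23*w^2 - 39*w - 15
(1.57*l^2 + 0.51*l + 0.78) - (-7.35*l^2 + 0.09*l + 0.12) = 8.92*l^2 + 0.42*l + 0.66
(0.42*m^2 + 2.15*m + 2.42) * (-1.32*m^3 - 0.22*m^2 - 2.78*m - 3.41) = -0.5544*m^5 - 2.9304*m^4 - 4.835*m^3 - 7.9416*m^2 - 14.0591*m - 8.2522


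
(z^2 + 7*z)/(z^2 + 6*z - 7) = z/(z - 1)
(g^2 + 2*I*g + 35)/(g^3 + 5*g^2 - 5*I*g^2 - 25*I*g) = (g + 7*I)/(g*(g + 5))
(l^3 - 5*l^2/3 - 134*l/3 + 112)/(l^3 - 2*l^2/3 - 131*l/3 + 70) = (3*l - 8)/(3*l - 5)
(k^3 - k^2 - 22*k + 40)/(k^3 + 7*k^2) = (k^3 - k^2 - 22*k + 40)/(k^2*(k + 7))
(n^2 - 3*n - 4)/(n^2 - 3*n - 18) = (-n^2 + 3*n + 4)/(-n^2 + 3*n + 18)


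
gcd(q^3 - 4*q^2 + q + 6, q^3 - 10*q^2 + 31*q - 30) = q^2 - 5*q + 6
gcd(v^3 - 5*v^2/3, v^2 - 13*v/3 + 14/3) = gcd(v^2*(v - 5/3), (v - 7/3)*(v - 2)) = 1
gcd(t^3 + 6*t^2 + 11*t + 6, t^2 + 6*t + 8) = t + 2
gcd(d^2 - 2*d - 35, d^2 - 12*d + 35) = d - 7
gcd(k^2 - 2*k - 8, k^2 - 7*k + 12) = k - 4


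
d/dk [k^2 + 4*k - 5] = 2*k + 4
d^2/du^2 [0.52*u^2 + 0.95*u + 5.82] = 1.04000000000000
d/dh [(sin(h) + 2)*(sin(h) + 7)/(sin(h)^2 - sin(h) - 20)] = 2*(-34*sin(h) + 5*cos(h)^2 - 88)*cos(h)/((sin(h) - 5)^2*(sin(h) + 4)^2)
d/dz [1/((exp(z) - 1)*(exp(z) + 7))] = 2*(-exp(z) - 3)*exp(z)/(exp(4*z) + 12*exp(3*z) + 22*exp(2*z) - 84*exp(z) + 49)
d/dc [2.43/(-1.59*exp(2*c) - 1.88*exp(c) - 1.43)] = (7.7274*exp(c) + 4.5684)*exp(c)/(1.59*exp(2*c) + 1.88*exp(c) + 1.43)^2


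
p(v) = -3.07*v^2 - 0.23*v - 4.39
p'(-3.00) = 18.19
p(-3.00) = -31.33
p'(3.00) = -18.65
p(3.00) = -32.71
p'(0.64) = -4.16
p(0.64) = -5.79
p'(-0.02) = -0.11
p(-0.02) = -4.39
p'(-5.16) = 31.45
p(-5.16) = -84.94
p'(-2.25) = 13.58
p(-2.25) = -19.41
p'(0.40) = -2.69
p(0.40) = -4.97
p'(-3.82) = 23.22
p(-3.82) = -48.31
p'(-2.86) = 17.33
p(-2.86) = -28.84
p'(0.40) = -2.69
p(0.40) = -4.97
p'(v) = -6.14*v - 0.23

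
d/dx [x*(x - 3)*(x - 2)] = 3*x^2 - 10*x + 6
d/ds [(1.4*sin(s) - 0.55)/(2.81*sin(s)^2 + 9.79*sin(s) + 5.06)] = (-3.934*sin(s)^2 + 3.091*sin(s) + 12.4685)*cos(s)/(7.8961*sin(s)^4 + 55.0198*sin(s)^3 + 124.2813*sin(s)^2 + 99.0748*sin(s) + 25.6036)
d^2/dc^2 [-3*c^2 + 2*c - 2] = -6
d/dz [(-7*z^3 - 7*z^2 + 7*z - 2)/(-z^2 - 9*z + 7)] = (7*z^4 + 126*z^3 - 77*z^2 - 102*z + 31)/(z^4 + 18*z^3 + 67*z^2 - 126*z + 49)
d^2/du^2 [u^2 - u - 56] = 2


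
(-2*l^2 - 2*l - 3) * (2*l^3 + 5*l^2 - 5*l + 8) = -4*l^5 - 14*l^4 - 6*l^3 - 21*l^2 - l - 24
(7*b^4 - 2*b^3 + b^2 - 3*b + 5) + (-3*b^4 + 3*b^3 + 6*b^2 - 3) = 4*b^4 + b^3 + 7*b^2 - 3*b + 2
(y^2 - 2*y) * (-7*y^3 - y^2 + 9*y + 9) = -7*y^5 + 13*y^4 + 11*y^3 - 9*y^2 - 18*y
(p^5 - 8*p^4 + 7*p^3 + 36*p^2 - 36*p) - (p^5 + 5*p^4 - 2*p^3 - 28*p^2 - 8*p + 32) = -13*p^4 + 9*p^3 + 64*p^2 - 28*p - 32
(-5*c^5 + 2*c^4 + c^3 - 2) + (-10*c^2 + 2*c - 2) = -5*c^5 + 2*c^4 + c^3 - 10*c^2 + 2*c - 4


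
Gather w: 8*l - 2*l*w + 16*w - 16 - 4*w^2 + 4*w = 8*l - 4*w^2 + w*(20 - 2*l) - 16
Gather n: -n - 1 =-n - 1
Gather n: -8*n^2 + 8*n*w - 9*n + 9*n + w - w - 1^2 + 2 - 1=-8*n^2 + 8*n*w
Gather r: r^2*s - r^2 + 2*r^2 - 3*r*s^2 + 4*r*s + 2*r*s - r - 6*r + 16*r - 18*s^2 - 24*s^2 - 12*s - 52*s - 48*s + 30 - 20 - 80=r^2*(s + 1) + r*(-3*s^2 + 6*s + 9) - 42*s^2 - 112*s - 70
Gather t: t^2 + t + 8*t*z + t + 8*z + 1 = t^2 + t*(8*z + 2) + 8*z + 1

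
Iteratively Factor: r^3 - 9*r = (r + 3)*(r^2 - 3*r) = r*(r + 3)*(r - 3)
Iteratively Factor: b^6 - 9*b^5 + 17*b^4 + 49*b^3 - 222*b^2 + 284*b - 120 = (b - 2)*(b^5 - 7*b^4 + 3*b^3 + 55*b^2 - 112*b + 60) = (b - 2)^2*(b^4 - 5*b^3 - 7*b^2 + 41*b - 30) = (b - 2)^2*(b - 1)*(b^3 - 4*b^2 - 11*b + 30) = (b - 2)^2*(b - 1)*(b + 3)*(b^2 - 7*b + 10) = (b - 5)*(b - 2)^2*(b - 1)*(b + 3)*(b - 2)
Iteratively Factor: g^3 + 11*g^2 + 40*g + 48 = (g + 3)*(g^2 + 8*g + 16) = (g + 3)*(g + 4)*(g + 4)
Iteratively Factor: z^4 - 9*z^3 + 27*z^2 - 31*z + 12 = (z - 4)*(z^3 - 5*z^2 + 7*z - 3) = (z - 4)*(z - 1)*(z^2 - 4*z + 3) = (z - 4)*(z - 1)^2*(z - 3)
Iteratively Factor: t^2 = (t)*(t)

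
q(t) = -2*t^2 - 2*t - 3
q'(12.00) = -50.00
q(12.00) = -315.00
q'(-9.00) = 34.00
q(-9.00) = -147.00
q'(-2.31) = 7.24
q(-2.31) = -9.05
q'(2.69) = -12.76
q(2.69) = -22.85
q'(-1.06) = 2.24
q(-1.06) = -3.13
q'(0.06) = -2.24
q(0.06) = -3.13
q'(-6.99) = 25.96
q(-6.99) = -86.74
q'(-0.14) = -1.44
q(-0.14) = -2.76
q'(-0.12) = -1.52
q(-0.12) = -2.79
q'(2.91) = -13.64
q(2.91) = -25.76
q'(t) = -4*t - 2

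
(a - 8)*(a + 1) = a^2 - 7*a - 8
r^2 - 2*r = r*(r - 2)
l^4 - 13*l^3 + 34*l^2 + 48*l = l*(l - 8)*(l - 6)*(l + 1)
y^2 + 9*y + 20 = (y + 4)*(y + 5)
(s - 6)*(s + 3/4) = s^2 - 21*s/4 - 9/2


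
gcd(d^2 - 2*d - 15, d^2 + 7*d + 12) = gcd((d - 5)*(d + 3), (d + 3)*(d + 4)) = d + 3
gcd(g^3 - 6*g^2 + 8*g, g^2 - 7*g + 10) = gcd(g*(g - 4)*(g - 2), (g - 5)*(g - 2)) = g - 2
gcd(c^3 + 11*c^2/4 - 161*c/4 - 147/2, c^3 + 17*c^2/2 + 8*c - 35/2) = c + 7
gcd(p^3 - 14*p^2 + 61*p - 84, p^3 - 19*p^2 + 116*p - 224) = p^2 - 11*p + 28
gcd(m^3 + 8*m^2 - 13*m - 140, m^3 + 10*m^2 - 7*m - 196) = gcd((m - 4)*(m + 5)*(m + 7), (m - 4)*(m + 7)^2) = m^2 + 3*m - 28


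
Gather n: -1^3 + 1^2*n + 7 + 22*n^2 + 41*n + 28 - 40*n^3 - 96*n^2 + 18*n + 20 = -40*n^3 - 74*n^2 + 60*n + 54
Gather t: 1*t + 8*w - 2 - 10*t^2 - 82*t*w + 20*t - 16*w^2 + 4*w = -10*t^2 + t*(21 - 82*w) - 16*w^2 + 12*w - 2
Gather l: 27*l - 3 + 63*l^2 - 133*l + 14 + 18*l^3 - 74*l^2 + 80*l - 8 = 18*l^3 - 11*l^2 - 26*l + 3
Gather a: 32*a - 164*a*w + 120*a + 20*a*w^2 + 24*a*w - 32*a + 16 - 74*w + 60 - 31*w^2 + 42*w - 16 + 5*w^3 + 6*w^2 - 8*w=a*(20*w^2 - 140*w + 120) + 5*w^3 - 25*w^2 - 40*w + 60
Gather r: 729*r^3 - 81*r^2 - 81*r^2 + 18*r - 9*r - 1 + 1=729*r^3 - 162*r^2 + 9*r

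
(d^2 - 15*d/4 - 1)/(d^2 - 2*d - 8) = (d + 1/4)/(d + 2)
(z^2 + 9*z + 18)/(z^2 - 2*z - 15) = (z + 6)/(z - 5)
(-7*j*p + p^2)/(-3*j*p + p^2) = (7*j - p)/(3*j - p)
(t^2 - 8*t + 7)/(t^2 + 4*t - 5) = (t - 7)/(t + 5)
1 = 1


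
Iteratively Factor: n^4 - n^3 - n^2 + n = (n)*(n^3 - n^2 - n + 1) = n*(n - 1)*(n^2 - 1) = n*(n - 1)^2*(n + 1)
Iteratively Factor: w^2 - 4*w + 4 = (w - 2)*(w - 2)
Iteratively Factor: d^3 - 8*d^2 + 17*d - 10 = (d - 1)*(d^2 - 7*d + 10) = (d - 5)*(d - 1)*(d - 2)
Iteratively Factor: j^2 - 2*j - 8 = (j + 2)*(j - 4)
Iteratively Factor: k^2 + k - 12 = (k - 3)*(k + 4)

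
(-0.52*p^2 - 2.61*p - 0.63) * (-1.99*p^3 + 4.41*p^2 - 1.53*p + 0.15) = 1.0348*p^5 + 2.9007*p^4 - 9.4608*p^3 + 1.137*p^2 + 0.5724*p - 0.0945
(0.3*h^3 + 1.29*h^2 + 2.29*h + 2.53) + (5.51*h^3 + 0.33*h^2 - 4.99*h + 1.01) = 5.81*h^3 + 1.62*h^2 - 2.7*h + 3.54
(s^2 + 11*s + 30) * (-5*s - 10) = -5*s^3 - 65*s^2 - 260*s - 300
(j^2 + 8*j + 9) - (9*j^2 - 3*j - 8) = -8*j^2 + 11*j + 17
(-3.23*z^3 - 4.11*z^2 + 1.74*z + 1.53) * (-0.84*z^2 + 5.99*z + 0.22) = 2.7132*z^5 - 15.8953*z^4 - 26.7911*z^3 + 8.2332*z^2 + 9.5475*z + 0.3366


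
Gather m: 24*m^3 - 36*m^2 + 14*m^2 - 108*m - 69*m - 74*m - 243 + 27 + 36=24*m^3 - 22*m^2 - 251*m - 180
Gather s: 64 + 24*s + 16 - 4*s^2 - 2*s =-4*s^2 + 22*s + 80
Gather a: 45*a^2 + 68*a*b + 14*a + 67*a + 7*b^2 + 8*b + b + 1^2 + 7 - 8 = 45*a^2 + a*(68*b + 81) + 7*b^2 + 9*b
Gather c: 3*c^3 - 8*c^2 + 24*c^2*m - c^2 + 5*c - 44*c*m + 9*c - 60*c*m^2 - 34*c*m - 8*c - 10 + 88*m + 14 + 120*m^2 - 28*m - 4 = 3*c^3 + c^2*(24*m - 9) + c*(-60*m^2 - 78*m + 6) + 120*m^2 + 60*m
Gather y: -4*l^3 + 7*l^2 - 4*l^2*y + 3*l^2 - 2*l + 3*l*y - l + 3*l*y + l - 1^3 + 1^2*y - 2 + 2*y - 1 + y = -4*l^3 + 10*l^2 - 2*l + y*(-4*l^2 + 6*l + 4) - 4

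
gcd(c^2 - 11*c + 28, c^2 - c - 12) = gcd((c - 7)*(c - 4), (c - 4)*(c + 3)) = c - 4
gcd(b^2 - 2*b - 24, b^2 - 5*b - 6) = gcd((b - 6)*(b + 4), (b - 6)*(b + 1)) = b - 6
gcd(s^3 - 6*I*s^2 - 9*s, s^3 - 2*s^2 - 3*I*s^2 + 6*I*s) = s^2 - 3*I*s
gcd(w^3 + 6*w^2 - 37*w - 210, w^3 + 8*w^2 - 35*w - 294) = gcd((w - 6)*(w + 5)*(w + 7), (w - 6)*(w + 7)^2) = w^2 + w - 42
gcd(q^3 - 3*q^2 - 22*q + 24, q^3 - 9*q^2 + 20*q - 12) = q^2 - 7*q + 6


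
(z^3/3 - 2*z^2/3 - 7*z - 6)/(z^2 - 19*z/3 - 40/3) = (-z^3 + 2*z^2 + 21*z + 18)/(-3*z^2 + 19*z + 40)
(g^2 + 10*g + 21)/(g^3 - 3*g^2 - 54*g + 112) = (g + 3)/(g^2 - 10*g + 16)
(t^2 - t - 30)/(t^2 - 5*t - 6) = (t + 5)/(t + 1)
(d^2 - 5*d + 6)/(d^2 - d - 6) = (d - 2)/(d + 2)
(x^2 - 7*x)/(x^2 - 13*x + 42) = x/(x - 6)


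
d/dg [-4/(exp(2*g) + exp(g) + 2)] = (8*exp(g) + 4)*exp(g)/(exp(2*g) + exp(g) + 2)^2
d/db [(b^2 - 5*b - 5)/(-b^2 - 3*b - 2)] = (-8*b^2 - 14*b - 5)/(b^4 + 6*b^3 + 13*b^2 + 12*b + 4)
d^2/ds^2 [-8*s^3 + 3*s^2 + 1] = 6 - 48*s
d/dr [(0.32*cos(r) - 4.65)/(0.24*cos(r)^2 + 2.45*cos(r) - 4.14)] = (0.0768*cos(r)^2 - 2.232*cos(r) - 10.0677)*sin(r)/(0.0576*cos(r)^4 + 1.176*cos(r)^3 + 4.0153*cos(r)^2 - 20.286*cos(r) + 17.1396)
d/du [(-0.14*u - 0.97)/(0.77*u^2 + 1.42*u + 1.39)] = (0.1078*u^2 + 1.4938*u + 1.1828)/(0.5929*u^4 + 2.1868*u^3 + 4.157*u^2 + 3.9476*u + 1.9321)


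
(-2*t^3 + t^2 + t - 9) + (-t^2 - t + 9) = -2*t^3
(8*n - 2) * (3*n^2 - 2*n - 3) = 24*n^3 - 22*n^2 - 20*n + 6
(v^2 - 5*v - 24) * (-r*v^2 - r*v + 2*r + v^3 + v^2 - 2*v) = -r*v^4 + 4*r*v^3 + 31*r*v^2 + 14*r*v - 48*r + v^5 - 4*v^4 - 31*v^3 - 14*v^2 + 48*v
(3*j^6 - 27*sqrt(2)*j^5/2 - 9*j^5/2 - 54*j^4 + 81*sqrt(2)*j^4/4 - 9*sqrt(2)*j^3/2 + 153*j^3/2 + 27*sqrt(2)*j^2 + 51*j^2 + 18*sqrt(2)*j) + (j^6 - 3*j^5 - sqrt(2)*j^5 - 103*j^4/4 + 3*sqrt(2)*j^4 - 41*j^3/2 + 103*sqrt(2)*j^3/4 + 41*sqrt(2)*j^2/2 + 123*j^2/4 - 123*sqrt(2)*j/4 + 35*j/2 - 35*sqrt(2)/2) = 4*j^6 - 29*sqrt(2)*j^5/2 - 15*j^5/2 - 319*j^4/4 + 93*sqrt(2)*j^4/4 + 85*sqrt(2)*j^3/4 + 56*j^3 + 95*sqrt(2)*j^2/2 + 327*j^2/4 - 51*sqrt(2)*j/4 + 35*j/2 - 35*sqrt(2)/2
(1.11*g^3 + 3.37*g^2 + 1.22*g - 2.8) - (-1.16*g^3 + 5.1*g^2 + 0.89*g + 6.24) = 2.27*g^3 - 1.73*g^2 + 0.33*g - 9.04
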